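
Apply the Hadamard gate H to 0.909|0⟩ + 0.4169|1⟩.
0.9376|0⟩ + 0.348|1⟩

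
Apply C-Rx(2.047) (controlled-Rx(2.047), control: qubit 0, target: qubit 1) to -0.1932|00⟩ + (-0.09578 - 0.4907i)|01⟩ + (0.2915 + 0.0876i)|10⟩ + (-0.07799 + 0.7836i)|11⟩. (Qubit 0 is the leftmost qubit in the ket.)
-0.1932|00⟩ + (-0.09578 - 0.4907i)|01⟩ + (0.8208 + 0.1122i)|10⟩ + (0.03422 + 0.1588i)|11⟩

C-Rx(2.047) leaves the control-|0⟩ kets |00⟩, |01⟩ unchanged and applies Rx(2.047) to qubit 1 on the control-|1⟩ pair (|10⟩, |11⟩).
Rx(2.047) = [[cos(θ/2), −i·sin(θ/2)], [−i·sin(θ/2), cos(θ/2)]]; θ = 2.047, cos(θ/2) ≈ 0.52038, sin(θ/2) ≈ 0.853935.
With a = amp(|10⟩) = (0.2915 + 0.0876i) and b = amp(|11⟩) = (-0.07799 + 0.7836i):
new amp(|10⟩) = (0.52038)·a + (-0.853935i)·b = (0.8208 + 0.1122i)
new amp(|11⟩) = (-0.853935i)·a + (0.52038)·b = (0.03422 + 0.1588i)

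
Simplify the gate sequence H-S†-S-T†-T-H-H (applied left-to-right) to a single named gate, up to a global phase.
H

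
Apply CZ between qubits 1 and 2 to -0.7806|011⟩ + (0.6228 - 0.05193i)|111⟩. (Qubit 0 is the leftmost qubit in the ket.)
0.7806|011⟩ + (-0.6228 + 0.05193i)|111⟩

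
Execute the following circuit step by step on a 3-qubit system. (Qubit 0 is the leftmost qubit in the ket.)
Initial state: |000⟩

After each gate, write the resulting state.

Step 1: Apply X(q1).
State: |010⟩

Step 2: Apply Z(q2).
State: |010⟩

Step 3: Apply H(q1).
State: 1/√2|000⟩ - 1/√2|010⟩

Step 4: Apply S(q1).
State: 1/√2|000⟩ - (1/√2)i|010⟩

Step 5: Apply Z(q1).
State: 1/√2|000⟩ + (1/√2)i|010⟩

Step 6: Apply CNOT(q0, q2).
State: 1/√2|000⟩ + (1/√2)i|010⟩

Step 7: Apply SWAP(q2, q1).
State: 1/√2|000⟩ + (1/√2)i|001⟩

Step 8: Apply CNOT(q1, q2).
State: 1/√2|000⟩ + (1/√2)i|001⟩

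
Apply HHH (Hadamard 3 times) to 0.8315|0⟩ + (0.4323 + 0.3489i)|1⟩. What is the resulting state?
(0.8936 + 0.2467i)|0⟩ + (0.2823 - 0.2467i)|1⟩

H² = I, so H^3 = H: a single Hadamard. With (a, b) = (0.8315, (0.4323 + 0.3489i)), H gives ((a + b)/√2, (a − b)/√2) = ((0.8936 + 0.2467i), (0.2823 - 0.2467i)).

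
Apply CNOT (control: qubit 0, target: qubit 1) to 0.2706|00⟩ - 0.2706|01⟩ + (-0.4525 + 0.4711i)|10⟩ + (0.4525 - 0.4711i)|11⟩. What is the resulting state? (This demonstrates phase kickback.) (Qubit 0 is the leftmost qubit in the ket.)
0.2706|00⟩ - 0.2706|01⟩ + (0.4525 - 0.4711i)|10⟩ + (-0.4525 + 0.4711i)|11⟩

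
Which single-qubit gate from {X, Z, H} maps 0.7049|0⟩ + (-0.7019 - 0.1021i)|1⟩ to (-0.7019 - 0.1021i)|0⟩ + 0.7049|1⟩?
X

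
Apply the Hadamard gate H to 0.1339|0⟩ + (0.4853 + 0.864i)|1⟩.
(0.4378 + 0.6109i)|0⟩ + (-0.2485 - 0.6109i)|1⟩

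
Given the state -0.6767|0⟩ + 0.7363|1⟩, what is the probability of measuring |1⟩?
0.5421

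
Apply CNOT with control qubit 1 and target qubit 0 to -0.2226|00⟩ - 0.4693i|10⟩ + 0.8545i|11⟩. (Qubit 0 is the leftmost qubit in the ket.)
-0.2226|00⟩ + 0.8545i|01⟩ - 0.4693i|10⟩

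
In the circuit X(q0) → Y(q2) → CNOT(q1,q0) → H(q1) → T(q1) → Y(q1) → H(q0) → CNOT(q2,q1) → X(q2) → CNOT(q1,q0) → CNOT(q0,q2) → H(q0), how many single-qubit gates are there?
8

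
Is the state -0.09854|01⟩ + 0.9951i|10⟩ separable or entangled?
Entangled

Writing the state as a|00⟩ + b|01⟩ + c|10⟩ + d|11⟩, it is a product state iff ad − bc = 0.
Here (a, b, c, d) = (0, -0.09854, 0.9951i, 0): ad − bc = (0)(0) − (-0.09854)(0.9951i) = 0.09806i ≠ 0, so the state is entangled.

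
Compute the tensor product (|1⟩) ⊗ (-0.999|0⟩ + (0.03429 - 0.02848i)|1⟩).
-0.999|10⟩ + (0.03429 - 0.02848i)|11⟩

amp(|b₁b₂…⟩) = product of the factor amplitudes for bits b₁, b₂, …; only kets whose every factor amplitude is nonzero survive.
|10⟩: (1)(-0.999) = -0.999
|11⟩: (1)(0.03429 - 0.02848i) = (0.03429 - 0.02848i)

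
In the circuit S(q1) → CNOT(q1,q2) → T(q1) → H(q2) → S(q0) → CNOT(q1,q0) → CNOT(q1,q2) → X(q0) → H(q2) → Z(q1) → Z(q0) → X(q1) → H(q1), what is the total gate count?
13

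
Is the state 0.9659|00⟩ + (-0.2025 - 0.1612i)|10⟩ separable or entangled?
Separable

Writing the state as a|00⟩ + b|01⟩ + c|10⟩ + d|11⟩, it is a product state iff ad − bc = 0.
Here (a, b, c, d) = (0.9659, 0, (-0.2025 - 0.1612i), 0): ad − bc = (0.9659)(0) − (0)(-0.2025 - 0.1612i) = 0, so the state is separable.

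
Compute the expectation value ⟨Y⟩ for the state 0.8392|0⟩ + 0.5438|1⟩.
0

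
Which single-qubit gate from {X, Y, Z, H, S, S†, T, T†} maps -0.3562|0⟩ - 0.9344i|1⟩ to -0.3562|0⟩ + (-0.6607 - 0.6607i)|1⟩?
T†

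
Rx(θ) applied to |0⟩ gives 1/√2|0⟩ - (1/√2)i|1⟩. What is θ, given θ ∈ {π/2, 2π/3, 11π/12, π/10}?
π/2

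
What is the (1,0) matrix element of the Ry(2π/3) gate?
0.866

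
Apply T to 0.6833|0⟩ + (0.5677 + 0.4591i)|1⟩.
0.6833|0⟩ + (0.07679 + 0.7261i)|1⟩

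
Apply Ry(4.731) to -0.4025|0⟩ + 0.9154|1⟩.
-0.354|0⟩ - 0.9352|1⟩

Ry(4.731) = [[cos(θ/2), −sin(θ/2)], [sin(θ/2), cos(θ/2)]]; θ = 4.731, cos(θ/2) ≈ -0.713656, sin(θ/2) ≈ 0.700496.
With a = amp(|0⟩) = -0.4025 and b = amp(|1⟩) = 0.9154:
new amp(|0⟩) = (-0.713656)·a + (-0.700496)·b = -0.354
new amp(|1⟩) = (0.700496)·a + (-0.713656)·b = -0.9352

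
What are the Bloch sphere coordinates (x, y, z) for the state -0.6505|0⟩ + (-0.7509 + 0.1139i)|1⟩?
(0.9769, -0.1482, -0.1537)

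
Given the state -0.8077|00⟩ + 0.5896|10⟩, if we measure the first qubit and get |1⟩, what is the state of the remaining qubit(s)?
|0⟩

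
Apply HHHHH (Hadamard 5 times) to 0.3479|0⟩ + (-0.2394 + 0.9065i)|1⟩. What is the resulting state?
(0.07672 + 0.641i)|0⟩ + (0.4153 - 0.641i)|1⟩

H² = I, so H^5 = H: a single Hadamard. With (a, b) = (0.3479, (-0.2394 + 0.9065i)), H gives ((a + b)/√2, (a − b)/√2) = ((0.07672 + 0.641i), (0.4153 - 0.641i)).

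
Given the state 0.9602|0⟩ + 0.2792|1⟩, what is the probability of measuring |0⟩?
0.922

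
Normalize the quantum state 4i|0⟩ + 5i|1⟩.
0.6247i|0⟩ + 0.7809i|1⟩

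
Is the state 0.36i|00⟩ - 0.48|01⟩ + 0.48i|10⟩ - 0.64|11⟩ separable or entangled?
Separable

Writing the state as a|00⟩ + b|01⟩ + c|10⟩ + d|11⟩, it is a product state iff ad − bc = 0.
Here (a, b, c, d) = (0.36i, -0.48, 0.48i, -0.64): ad − bc = (0.36i)(-0.64) − (-0.48)(0.48i) = 0, so the state is separable.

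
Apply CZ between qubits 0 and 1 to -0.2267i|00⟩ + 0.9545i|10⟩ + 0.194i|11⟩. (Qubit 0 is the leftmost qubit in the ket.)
-0.2267i|00⟩ + 0.9545i|10⟩ - 0.194i|11⟩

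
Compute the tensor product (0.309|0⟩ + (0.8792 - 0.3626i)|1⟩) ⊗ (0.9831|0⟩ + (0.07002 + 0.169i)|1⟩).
0.3038|00⟩ + (0.02164 + 0.05222i)|01⟩ + (0.8643 - 0.3565i)|10⟩ + (0.1228 + 0.1232i)|11⟩

amp(|b₁b₂…⟩) = product of the factor amplitudes for bits b₁, b₂, …; only kets whose every factor amplitude is nonzero survive.
|00⟩: (0.309)(0.9831) = 0.3038
|01⟩: (0.309)(0.07002 + 0.169i) = (0.02164 + 0.05222i)
|10⟩: (0.8792 - 0.3626i)(0.9831) = (0.8643 - 0.3565i)
|11⟩: (0.8792 - 0.3626i)(0.07002 + 0.169i) = (0.1228 + 0.1232i)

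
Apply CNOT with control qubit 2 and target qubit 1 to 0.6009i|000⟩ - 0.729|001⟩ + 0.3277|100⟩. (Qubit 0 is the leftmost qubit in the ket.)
0.6009i|000⟩ - 0.729|011⟩ + 0.3277|100⟩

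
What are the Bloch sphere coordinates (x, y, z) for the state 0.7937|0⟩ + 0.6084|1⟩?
(0.9658, 0, 0.2598)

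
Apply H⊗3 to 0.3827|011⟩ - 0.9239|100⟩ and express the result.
-0.1913|000⟩ - 0.462|001⟩ - 0.462|010⟩ - 0.1913|011⟩ + 0.462|100⟩ + 0.1913|101⟩ + 0.1913|110⟩ + 0.462|111⟩

H⊗3 gives amp(|y⟩) = (1/2√2) Σ_x (−1)^(x·y) amp(|x⟩), where x·y is the number of positions in which both x and y have a 1.
|000⟩: (0.3827 - 0.9239)/(2√2) = -0.1913
|001⟩: (-0.3827 - 0.9239)/(2√2) = -0.462
|010⟩: (-0.3827 - 0.9239)/(2√2) = -0.462
|011⟩: (0.3827 - 0.9239)/(2√2) = -0.1913
|100⟩: (0.3827 + 0.9239)/(2√2) = 0.462
|101⟩: (-0.3827 + 0.9239)/(2√2) = 0.1913
|110⟩: (-0.3827 + 0.9239)/(2√2) = 0.1913
|111⟩: (0.3827 + 0.9239)/(2√2) = 0.462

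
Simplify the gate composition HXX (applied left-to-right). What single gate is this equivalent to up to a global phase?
H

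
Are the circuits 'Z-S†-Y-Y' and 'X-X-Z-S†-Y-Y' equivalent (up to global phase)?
Yes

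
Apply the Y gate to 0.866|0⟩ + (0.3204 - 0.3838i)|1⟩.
(-0.3838 - 0.3204i)|0⟩ + 0.866i|1⟩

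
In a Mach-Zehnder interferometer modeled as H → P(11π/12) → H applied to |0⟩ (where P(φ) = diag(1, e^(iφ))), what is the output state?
(0.01704 + 0.1294i)|0⟩ + (0.983 - 0.1294i)|1⟩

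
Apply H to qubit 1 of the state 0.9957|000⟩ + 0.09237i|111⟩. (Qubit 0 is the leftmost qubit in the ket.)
0.7041|000⟩ + 0.7041|010⟩ + 0.06532i|101⟩ - 0.06532i|111⟩

H on qubit 1 mixes each pair of kets that differ only in qubit 1: amplitudes (a, b) of (|…0…⟩, |…1…⟩) become ((a + b)/√2, (a − b)/√2). Kets absent from the input have amplitude 0.
(|000⟩, |010⟩): (a, b) = (0.9957, 0) → (0.7041, 0.7041)
(|101⟩, |111⟩): (a, b) = (0, 0.09237i) → (0.06532i, -0.06532i)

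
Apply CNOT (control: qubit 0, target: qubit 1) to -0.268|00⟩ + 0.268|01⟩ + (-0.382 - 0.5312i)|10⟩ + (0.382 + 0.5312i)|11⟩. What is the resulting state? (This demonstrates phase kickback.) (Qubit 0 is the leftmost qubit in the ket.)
-0.268|00⟩ + 0.268|01⟩ + (0.382 + 0.5312i)|10⟩ + (-0.382 - 0.5312i)|11⟩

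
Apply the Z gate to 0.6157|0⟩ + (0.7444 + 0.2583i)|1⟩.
0.6157|0⟩ + (-0.7444 - 0.2583i)|1⟩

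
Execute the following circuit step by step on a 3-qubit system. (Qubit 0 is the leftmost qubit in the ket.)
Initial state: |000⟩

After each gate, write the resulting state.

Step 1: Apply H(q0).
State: 1/√2|000⟩ + 1/√2|100⟩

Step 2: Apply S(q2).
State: 1/√2|000⟩ + 1/√2|100⟩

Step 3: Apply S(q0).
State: 1/√2|000⟩ + (1/√2)i|100⟩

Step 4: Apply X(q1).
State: 1/√2|010⟩ + (1/√2)i|110⟩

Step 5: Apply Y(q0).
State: 1/√2|010⟩ + (1/√2)i|110⟩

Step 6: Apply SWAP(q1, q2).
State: 1/√2|001⟩ + (1/√2)i|101⟩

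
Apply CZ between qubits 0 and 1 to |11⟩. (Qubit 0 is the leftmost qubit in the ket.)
-|11⟩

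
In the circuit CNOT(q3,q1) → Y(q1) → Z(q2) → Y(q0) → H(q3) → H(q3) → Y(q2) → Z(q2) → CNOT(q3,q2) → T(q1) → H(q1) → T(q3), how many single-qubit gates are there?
10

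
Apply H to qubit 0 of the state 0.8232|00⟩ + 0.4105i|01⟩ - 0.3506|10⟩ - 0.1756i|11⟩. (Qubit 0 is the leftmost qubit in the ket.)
0.3342|00⟩ + 0.1661i|01⟩ + 0.83|10⟩ + 0.4144i|11⟩

H on qubit 0 mixes each pair of kets that differ only in qubit 0: amplitudes (a, b) of (|…0…⟩, |…1…⟩) become ((a + b)/√2, (a − b)/√2). Kets absent from the input have amplitude 0.
(|00⟩, |10⟩): (a, b) = (0.8232, -0.3506) → (0.3342, 0.83)
(|01⟩, |11⟩): (a, b) = (0.4105i, -0.1756i) → (0.1661i, 0.4144i)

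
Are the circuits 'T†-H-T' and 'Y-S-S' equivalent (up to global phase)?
No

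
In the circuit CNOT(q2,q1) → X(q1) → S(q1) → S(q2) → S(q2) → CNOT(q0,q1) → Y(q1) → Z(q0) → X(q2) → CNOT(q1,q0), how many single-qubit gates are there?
7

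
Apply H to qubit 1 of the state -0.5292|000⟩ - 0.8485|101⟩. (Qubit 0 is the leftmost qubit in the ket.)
-0.3742|000⟩ - 0.3742|010⟩ - 0.6|101⟩ - 0.6|111⟩

H on qubit 1 mixes each pair of kets that differ only in qubit 1: amplitudes (a, b) of (|…0…⟩, |…1…⟩) become ((a + b)/√2, (a − b)/√2). Kets absent from the input have amplitude 0.
(|000⟩, |010⟩): (a, b) = (-0.5292, 0) → (-0.3742, -0.3742)
(|101⟩, |111⟩): (a, b) = (-0.8485, 0) → (-0.6, -0.6)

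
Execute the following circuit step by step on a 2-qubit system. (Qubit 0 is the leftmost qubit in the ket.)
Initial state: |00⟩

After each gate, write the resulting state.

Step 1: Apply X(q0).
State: |10⟩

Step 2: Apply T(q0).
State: (1/√2 + (1/√2)i)|10⟩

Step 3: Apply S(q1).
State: (1/√2 + (1/√2)i)|10⟩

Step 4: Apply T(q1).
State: (1/√2 + (1/√2)i)|10⟩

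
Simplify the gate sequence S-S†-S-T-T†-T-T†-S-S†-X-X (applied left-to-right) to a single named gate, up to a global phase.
S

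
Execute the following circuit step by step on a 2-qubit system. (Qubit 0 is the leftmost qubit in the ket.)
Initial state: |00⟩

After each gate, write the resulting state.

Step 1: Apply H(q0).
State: 1/√2|00⟩ + 1/√2|10⟩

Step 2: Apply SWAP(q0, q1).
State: 1/√2|00⟩ + 1/√2|01⟩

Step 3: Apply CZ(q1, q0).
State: 1/√2|00⟩ + 1/√2|01⟩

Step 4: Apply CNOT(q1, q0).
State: 1/√2|00⟩ + 1/√2|11⟩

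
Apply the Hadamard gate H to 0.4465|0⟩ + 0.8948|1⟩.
0.9484|0⟩ - 0.317|1⟩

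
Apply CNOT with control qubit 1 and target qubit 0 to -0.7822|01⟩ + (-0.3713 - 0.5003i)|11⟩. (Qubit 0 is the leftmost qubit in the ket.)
(-0.3713 - 0.5003i)|01⟩ - 0.7822|11⟩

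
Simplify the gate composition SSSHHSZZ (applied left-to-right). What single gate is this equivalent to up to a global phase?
I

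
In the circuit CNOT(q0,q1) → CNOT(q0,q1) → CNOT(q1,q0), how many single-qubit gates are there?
0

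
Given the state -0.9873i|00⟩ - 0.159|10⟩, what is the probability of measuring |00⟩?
0.9748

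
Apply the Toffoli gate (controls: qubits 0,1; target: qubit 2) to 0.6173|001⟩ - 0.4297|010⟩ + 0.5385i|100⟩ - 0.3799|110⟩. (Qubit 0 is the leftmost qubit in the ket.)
0.6173|001⟩ - 0.4297|010⟩ + 0.5385i|100⟩ - 0.3799|111⟩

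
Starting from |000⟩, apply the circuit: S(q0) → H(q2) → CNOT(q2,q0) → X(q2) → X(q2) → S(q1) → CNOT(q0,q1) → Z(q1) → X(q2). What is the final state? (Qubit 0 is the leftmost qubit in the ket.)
1/√2|001⟩ - 1/√2|110⟩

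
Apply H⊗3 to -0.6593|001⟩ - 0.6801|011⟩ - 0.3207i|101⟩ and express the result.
(-0.4735 - 0.1134i)|000⟩ + (0.4735 + 0.1134i)|001⟩ + (0.007354 - 0.1134i)|010⟩ + (-0.007354 + 0.1134i)|011⟩ + (-0.4735 + 0.1134i)|100⟩ + (0.4735 - 0.1134i)|101⟩ + (0.007354 + 0.1134i)|110⟩ + (-0.007354 - 0.1134i)|111⟩

H⊗3 gives amp(|y⟩) = (1/2√2) Σ_x (−1)^(x·y) amp(|x⟩), where x·y is the number of positions in which both x and y have a 1.
|000⟩: (-0.6593 - 0.6801 - 0.3207i)/(2√2) = (-0.4735 - 0.1134i)
|001⟩: (0.6593 + 0.6801 + 0.3207i)/(2√2) = (0.4735 + 0.1134i)
|010⟩: (-0.6593 + 0.6801 - 0.3207i)/(2√2) = (0.007354 - 0.1134i)
|011⟩: (0.6593 - 0.6801 + 0.3207i)/(2√2) = (-0.007354 + 0.1134i)
|100⟩: (-0.6593 - 0.6801 + 0.3207i)/(2√2) = (-0.4735 + 0.1134i)
|101⟩: (0.6593 + 0.6801 - 0.3207i)/(2√2) = (0.4735 - 0.1134i)
|110⟩: (-0.6593 + 0.6801 + 0.3207i)/(2√2) = (0.007354 + 0.1134i)
|111⟩: (0.6593 - 0.6801 - 0.3207i)/(2√2) = (-0.007354 - 0.1134i)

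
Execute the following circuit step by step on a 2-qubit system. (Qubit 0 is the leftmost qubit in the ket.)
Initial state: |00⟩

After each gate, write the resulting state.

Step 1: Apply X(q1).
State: |01⟩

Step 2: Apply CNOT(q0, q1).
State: |01⟩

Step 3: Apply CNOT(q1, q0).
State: |11⟩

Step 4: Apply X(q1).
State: |10⟩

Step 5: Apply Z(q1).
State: |10⟩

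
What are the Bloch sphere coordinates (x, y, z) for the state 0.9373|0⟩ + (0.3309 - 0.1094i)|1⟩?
(0.6203, -0.2051, 0.7571)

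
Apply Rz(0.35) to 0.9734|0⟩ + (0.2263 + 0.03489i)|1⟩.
(0.9585 - 0.1695i)|0⟩ + (0.2168 + 0.07376i)|1⟩

Rz(0.35) = [[e^(−iθ/2), 0], [0, e^(iθ/2)]] with e^(±iθ/2) = cos(θ/2) ± i·sin(θ/2); θ = 0.35, cos(θ/2) ≈ 0.984727, sin(θ/2) ≈ 0.174108.
With a = amp(|0⟩) = 0.9734 and b = amp(|1⟩) = (0.2263 + 0.03489i):
new amp(|0⟩) = (0.984727 - 0.174108i)·a = (0.9585 - 0.1695i)
new amp(|1⟩) = (0.984727 + 0.174108i)·b = (0.2168 + 0.07376i)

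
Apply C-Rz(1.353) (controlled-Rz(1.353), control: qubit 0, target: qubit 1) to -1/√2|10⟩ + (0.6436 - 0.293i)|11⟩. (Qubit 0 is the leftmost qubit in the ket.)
(-0.5514 + 0.4427i)|10⟩ + (0.6853 + 0.1745i)|11⟩

C-Rz(1.353) leaves the control-|0⟩ kets |00⟩, |01⟩ unchanged and applies Rz(1.353) to qubit 1 on the control-|1⟩ pair (|10⟩, |11⟩).
Rz(1.353) = [[e^(−iθ/2), 0], [0, e^(iθ/2)]] with e^(±iθ/2) = cos(θ/2) ± i·sin(θ/2); θ = 1.353, cos(θ/2) ≈ 0.779769, sin(θ/2) ≈ 0.626068.
With a = amp(|10⟩) = -1/√2 and b = amp(|11⟩) = (0.6436 - 0.293i):
new amp(|10⟩) = (0.779769 - 0.626068i)·a = (-0.5514 + 0.4427i)
new amp(|11⟩) = (0.779769 + 0.626068i)·b = (0.6853 + 0.1745i)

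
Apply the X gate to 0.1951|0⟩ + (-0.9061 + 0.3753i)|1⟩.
(-0.9061 + 0.3753i)|0⟩ + 0.1951|1⟩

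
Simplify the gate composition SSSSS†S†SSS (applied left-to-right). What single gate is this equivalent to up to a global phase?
S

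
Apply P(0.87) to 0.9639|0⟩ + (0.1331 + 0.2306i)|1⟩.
0.9639|0⟩ + (-0.09043 + 0.2504i)|1⟩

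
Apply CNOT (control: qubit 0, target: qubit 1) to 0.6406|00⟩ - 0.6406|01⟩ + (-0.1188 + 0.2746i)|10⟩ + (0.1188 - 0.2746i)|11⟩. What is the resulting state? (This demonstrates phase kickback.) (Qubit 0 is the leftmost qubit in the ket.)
0.6406|00⟩ - 0.6406|01⟩ + (0.1188 - 0.2746i)|10⟩ + (-0.1188 + 0.2746i)|11⟩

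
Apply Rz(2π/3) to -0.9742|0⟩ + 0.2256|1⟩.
(-0.4871 + 0.8437i)|0⟩ + (0.1128 + 0.1954i)|1⟩

Rz(2π/3) = [[e^(−iθ/2), 0], [0, e^(iθ/2)]] with e^(±iθ/2) = cos(θ/2) ± i·sin(θ/2); θ = 2π/3, cos(θ/2) ≈ 0.5, sin(θ/2) ≈ 0.866025.
With a = amp(|0⟩) = -0.9742 and b = amp(|1⟩) = 0.2256:
new amp(|0⟩) = (0.5 - 0.866025i)·a = (-0.4871 + 0.8437i)
new amp(|1⟩) = (0.5 + 0.866025i)·b = (0.1128 + 0.1954i)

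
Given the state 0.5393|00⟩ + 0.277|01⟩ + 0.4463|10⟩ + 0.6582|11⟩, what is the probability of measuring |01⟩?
0.07673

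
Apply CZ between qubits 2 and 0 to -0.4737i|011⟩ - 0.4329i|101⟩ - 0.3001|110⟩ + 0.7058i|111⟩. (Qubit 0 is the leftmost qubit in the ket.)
-0.4737i|011⟩ + 0.4329i|101⟩ - 0.3001|110⟩ - 0.7058i|111⟩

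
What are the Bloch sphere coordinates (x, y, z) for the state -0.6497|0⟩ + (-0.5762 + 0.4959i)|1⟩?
(0.7487, -0.6444, -0.1558)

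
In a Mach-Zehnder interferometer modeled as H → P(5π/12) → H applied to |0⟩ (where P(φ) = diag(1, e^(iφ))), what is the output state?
(0.6294 + 0.483i)|0⟩ + (0.3706 - 0.483i)|1⟩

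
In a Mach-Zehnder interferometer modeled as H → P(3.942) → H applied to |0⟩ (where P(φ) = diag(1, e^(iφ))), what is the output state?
(0.1518 - 0.3588i)|0⟩ + (0.8482 + 0.3588i)|1⟩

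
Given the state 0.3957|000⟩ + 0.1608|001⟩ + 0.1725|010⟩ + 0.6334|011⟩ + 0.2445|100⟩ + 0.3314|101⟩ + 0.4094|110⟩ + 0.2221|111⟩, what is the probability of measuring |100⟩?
0.05978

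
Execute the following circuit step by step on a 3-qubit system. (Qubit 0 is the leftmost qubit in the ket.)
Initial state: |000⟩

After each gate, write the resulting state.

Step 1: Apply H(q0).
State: 1/√2|000⟩ + 1/√2|100⟩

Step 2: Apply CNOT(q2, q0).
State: 1/√2|000⟩ + 1/√2|100⟩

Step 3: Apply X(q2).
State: 1/√2|001⟩ + 1/√2|101⟩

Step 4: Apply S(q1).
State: 1/√2|001⟩ + 1/√2|101⟩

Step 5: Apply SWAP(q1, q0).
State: 1/√2|001⟩ + 1/√2|011⟩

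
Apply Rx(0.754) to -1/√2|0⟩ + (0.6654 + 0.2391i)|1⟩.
(-0.5694 - 0.245i)|0⟩ + (0.6187 + 0.4826i)|1⟩

Rx(0.754) = [[cos(θ/2), −i·sin(θ/2)], [−i·sin(θ/2), cos(θ/2)]]; θ = 0.754, cos(θ/2) ≈ 0.929773, sin(θ/2) ≈ 0.368133.
With a = amp(|0⟩) = -1/√2 and b = amp(|1⟩) = (0.6654 + 0.2391i):
new amp(|0⟩) = (0.929773)·a + (-0.368133i)·b = (-0.5694 - 0.245i)
new amp(|1⟩) = (-0.368133i)·a + (0.929773)·b = (0.6187 + 0.4826i)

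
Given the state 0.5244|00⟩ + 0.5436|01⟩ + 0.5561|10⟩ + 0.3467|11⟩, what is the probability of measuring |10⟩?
0.3092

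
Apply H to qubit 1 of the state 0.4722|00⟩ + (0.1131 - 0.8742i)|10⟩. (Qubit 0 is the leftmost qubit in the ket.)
0.3339|00⟩ + 0.3339|01⟩ + (0.07997 - 0.6182i)|10⟩ + (0.07997 - 0.6182i)|11⟩

H on qubit 1 mixes each pair of kets that differ only in qubit 1: amplitudes (a, b) of (|…0…⟩, |…1…⟩) become ((a + b)/√2, (a − b)/√2). Kets absent from the input have amplitude 0.
(|00⟩, |01⟩): (a, b) = (0.4722, 0) → (0.3339, 0.3339)
(|10⟩, |11⟩): (a, b) = ((0.1131 - 0.8742i), 0) → ((0.07997 - 0.6182i), (0.07997 - 0.6182i))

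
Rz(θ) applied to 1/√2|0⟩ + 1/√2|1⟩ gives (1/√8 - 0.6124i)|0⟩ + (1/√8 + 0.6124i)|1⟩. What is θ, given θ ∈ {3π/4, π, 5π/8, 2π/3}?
2π/3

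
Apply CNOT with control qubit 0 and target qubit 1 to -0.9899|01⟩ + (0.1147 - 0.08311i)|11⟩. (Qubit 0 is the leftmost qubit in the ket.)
-0.9899|01⟩ + (0.1147 - 0.08311i)|10⟩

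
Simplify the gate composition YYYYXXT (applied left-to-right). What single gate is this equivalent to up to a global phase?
T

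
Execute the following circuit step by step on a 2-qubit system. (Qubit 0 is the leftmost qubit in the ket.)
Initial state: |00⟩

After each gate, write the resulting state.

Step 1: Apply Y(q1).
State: i|01⟩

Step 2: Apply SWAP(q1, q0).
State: i|10⟩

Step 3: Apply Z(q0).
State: -i|10⟩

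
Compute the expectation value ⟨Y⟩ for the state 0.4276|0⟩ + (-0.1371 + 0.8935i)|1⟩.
0.7641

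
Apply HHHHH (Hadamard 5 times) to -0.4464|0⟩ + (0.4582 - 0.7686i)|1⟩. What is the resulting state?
(0.008344 - 0.5435i)|0⟩ + (-0.6396 + 0.5435i)|1⟩

H² = I, so H^5 = H: a single Hadamard. With (a, b) = (-0.4464, (0.4582 - 0.7686i)), H gives ((a + b)/√2, (a − b)/√2) = ((0.008344 - 0.5435i), (-0.6396 + 0.5435i)).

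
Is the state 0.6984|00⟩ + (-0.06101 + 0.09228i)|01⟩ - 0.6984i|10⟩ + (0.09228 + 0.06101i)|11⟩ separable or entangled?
Separable

Writing the state as a|00⟩ + b|01⟩ + c|10⟩ + d|11⟩, it is a product state iff ad − bc = 0.
Here (a, b, c, d) = (0.6984, (-0.06101 + 0.09228i), -0.6984i, (0.09228 + 0.06101i)): ad − bc = (0.6984)(0.09228 + 0.06101i) − (-0.06101 + 0.09228i)(-0.6984i) = 0, so the state is separable.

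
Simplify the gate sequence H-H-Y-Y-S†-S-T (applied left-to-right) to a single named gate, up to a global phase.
T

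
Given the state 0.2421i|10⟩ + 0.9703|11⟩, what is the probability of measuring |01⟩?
0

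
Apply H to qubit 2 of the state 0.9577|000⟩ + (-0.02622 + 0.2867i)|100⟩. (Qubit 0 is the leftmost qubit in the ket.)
0.6772|000⟩ + 0.6772|001⟩ + (-0.01854 + 0.2027i)|100⟩ + (-0.01854 + 0.2027i)|101⟩

H on qubit 2 mixes each pair of kets that differ only in qubit 2: amplitudes (a, b) of (|…0…⟩, |…1…⟩) become ((a + b)/√2, (a − b)/√2). Kets absent from the input have amplitude 0.
(|000⟩, |001⟩): (a, b) = (0.9577, 0) → (0.6772, 0.6772)
(|100⟩, |101⟩): (a, b) = ((-0.02622 + 0.2867i), 0) → ((-0.01854 + 0.2027i), (-0.01854 + 0.2027i))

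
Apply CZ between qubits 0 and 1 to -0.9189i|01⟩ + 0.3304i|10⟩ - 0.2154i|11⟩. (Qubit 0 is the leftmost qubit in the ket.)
-0.9189i|01⟩ + 0.3304i|10⟩ + 0.2154i|11⟩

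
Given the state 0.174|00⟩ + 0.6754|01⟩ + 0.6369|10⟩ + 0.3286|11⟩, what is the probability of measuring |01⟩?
0.4562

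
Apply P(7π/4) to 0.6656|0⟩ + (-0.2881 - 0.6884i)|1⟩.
0.6656|0⟩ + (-0.6905 - 0.2831i)|1⟩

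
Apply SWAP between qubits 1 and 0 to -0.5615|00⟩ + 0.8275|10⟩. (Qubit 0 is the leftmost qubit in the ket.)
-0.5615|00⟩ + 0.8275|01⟩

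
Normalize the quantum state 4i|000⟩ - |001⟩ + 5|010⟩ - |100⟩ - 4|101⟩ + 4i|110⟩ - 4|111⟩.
0.4193i|000⟩ - 0.1048|001⟩ + 0.5241|010⟩ - 0.1048|100⟩ - 0.4193|101⟩ + 0.4193i|110⟩ - 0.4193|111⟩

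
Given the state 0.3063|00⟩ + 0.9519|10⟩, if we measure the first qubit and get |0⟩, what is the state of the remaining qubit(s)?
|0⟩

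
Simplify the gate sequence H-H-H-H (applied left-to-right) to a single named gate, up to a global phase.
I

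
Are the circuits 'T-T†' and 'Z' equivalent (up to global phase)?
No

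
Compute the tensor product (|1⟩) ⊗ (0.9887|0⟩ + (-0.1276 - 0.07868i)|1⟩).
0.9887|10⟩ + (-0.1276 - 0.07868i)|11⟩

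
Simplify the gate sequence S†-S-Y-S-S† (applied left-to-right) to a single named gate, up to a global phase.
Y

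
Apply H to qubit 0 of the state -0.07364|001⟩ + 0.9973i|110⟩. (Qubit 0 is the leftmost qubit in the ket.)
-0.05207|001⟩ + 0.7052i|010⟩ - 0.05207|101⟩ - 0.7052i|110⟩

H on qubit 0 mixes each pair of kets that differ only in qubit 0: amplitudes (a, b) of (|…0…⟩, |…1…⟩) become ((a + b)/√2, (a − b)/√2). Kets absent from the input have amplitude 0.
(|001⟩, |101⟩): (a, b) = (-0.07364, 0) → (-0.05207, -0.05207)
(|010⟩, |110⟩): (a, b) = (0, 0.9973i) → (0.7052i, -0.7052i)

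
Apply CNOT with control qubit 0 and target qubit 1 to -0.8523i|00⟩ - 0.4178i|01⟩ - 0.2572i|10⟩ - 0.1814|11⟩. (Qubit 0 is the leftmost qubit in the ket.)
-0.8523i|00⟩ - 0.4178i|01⟩ - 0.1814|10⟩ - 0.2572i|11⟩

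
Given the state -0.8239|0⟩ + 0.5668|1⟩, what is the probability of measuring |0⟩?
0.6788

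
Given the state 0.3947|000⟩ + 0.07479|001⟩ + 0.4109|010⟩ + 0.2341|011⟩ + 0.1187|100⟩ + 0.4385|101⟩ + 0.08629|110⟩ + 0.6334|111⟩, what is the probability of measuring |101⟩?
0.1923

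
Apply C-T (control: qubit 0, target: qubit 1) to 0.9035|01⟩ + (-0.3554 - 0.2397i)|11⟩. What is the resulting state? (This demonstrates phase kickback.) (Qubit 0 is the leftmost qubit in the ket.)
0.9035|01⟩ + (-0.08181 - 0.4208i)|11⟩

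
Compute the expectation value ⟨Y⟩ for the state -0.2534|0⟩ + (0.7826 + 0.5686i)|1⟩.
-0.2882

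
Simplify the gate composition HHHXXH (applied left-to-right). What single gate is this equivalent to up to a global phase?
I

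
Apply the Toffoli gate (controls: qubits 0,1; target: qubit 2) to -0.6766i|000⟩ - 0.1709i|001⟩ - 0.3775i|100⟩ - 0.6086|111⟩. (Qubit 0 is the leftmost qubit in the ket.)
-0.6766i|000⟩ - 0.1709i|001⟩ - 0.3775i|100⟩ - 0.6086|110⟩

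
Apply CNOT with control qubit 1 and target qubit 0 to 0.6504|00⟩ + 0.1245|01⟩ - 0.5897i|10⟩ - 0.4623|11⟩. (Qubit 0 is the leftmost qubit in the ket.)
0.6504|00⟩ - 0.4623|01⟩ - 0.5897i|10⟩ + 0.1245|11⟩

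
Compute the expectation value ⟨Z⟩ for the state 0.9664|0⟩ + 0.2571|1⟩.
0.8678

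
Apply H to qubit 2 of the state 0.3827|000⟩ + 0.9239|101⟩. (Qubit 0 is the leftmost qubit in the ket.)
0.2706|000⟩ + 0.2706|001⟩ + 0.6533|100⟩ - 0.6533|101⟩

H on qubit 2 mixes each pair of kets that differ only in qubit 2: amplitudes (a, b) of (|…0…⟩, |…1…⟩) become ((a + b)/√2, (a − b)/√2). Kets absent from the input have amplitude 0.
(|000⟩, |001⟩): (a, b) = (0.3827, 0) → (0.2706, 0.2706)
(|100⟩, |101⟩): (a, b) = (0, 0.9239) → (0.6533, -0.6533)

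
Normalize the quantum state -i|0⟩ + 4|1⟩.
-0.2425i|0⟩ + 0.9701|1⟩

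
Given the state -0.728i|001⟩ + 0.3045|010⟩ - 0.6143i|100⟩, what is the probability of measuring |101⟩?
0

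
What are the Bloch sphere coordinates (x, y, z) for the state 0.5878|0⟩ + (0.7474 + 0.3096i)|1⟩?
(0.8786, 0.364, -0.309)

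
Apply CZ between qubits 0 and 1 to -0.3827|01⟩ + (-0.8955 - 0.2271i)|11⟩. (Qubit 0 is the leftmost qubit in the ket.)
-0.3827|01⟩ + (0.8955 + 0.2271i)|11⟩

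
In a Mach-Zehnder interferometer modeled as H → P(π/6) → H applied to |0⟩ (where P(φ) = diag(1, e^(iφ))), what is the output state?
(0.933 + 0.25i)|0⟩ + (0.06699 - 0.25i)|1⟩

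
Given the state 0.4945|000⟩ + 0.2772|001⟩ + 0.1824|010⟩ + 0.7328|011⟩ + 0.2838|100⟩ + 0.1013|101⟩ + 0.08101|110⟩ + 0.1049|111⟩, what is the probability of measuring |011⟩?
0.537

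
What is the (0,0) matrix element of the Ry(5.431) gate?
-0.9106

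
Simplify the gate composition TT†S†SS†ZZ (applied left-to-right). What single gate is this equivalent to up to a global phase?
S†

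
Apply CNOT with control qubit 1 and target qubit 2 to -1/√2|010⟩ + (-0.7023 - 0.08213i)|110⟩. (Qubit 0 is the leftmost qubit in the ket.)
-1/√2|011⟩ + (-0.7023 - 0.08213i)|111⟩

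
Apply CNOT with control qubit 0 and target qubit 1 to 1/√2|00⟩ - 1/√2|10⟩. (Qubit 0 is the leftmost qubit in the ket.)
1/√2|00⟩ - 1/√2|11⟩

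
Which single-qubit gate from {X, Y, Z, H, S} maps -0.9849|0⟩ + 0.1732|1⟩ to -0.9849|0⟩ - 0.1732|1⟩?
Z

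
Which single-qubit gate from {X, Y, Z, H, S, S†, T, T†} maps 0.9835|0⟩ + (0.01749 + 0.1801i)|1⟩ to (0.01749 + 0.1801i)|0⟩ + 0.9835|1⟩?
X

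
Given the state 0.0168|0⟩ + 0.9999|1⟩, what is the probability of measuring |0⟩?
0.0002822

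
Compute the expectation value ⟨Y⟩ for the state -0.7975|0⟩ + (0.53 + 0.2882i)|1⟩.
-0.4597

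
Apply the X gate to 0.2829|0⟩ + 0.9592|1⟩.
0.9592|0⟩ + 0.2829|1⟩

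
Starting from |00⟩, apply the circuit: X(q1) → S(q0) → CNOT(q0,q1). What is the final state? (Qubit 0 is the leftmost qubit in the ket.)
|01⟩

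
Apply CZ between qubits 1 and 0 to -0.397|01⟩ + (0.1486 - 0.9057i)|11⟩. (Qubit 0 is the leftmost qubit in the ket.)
-0.397|01⟩ + (-0.1486 + 0.9057i)|11⟩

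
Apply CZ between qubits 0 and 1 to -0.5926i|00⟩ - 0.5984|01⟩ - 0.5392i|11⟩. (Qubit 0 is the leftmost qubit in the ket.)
-0.5926i|00⟩ - 0.5984|01⟩ + 0.5392i|11⟩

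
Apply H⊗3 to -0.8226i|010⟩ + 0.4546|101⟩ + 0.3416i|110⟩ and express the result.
(0.1607 - 0.1701i)|000⟩ + (-0.1607 - 0.1701i)|001⟩ + (0.1607 + 0.1701i)|010⟩ + (-0.1607 + 0.1701i)|011⟩ + (-0.1607 - 0.4116i)|100⟩ + (0.1607 - 0.4116i)|101⟩ + (-0.1607 + 0.4116i)|110⟩ + (0.1607 + 0.4116i)|111⟩

H⊗3 gives amp(|y⟩) = (1/2√2) Σ_x (−1)^(x·y) amp(|x⟩), where x·y is the number of positions in which both x and y have a 1.
|000⟩: (-0.8226i + 0.4546 + 0.3416i)/(2√2) = (0.1607 - 0.1701i)
|001⟩: (-0.8226i - 0.4546 + 0.3416i)/(2√2) = (-0.1607 - 0.1701i)
|010⟩: (0.8226i + 0.4546 - 0.3416i)/(2√2) = (0.1607 + 0.1701i)
|011⟩: (0.8226i - 0.4546 - 0.3416i)/(2√2) = (-0.1607 + 0.1701i)
|100⟩: (-0.8226i - 0.4546 - 0.3416i)/(2√2) = (-0.1607 - 0.4116i)
|101⟩: (-0.8226i + 0.4546 - 0.3416i)/(2√2) = (0.1607 - 0.4116i)
|110⟩: (0.8226i - 0.4546 + 0.3416i)/(2√2) = (-0.1607 + 0.4116i)
|111⟩: (0.8226i + 0.4546 + 0.3416i)/(2√2) = (0.1607 + 0.4116i)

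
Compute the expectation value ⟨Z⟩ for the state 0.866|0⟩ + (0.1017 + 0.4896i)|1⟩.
0.4999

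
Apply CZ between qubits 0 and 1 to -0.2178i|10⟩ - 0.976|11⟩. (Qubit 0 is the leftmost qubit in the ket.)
-0.2178i|10⟩ + 0.976|11⟩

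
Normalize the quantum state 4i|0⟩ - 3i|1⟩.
0.8i|0⟩ - 0.6i|1⟩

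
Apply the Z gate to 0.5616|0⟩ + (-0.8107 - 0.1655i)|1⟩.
0.5616|0⟩ + (0.8107 + 0.1655i)|1⟩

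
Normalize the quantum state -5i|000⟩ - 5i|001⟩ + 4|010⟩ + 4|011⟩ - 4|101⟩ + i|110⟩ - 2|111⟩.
-0.4927i|000⟩ - 0.4927i|001⟩ + 0.3941|010⟩ + 0.3941|011⟩ - 0.3941|101⟩ + 0.09853i|110⟩ - 0.1971|111⟩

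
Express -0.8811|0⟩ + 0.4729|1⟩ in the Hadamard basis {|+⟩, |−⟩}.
-0.2886|+⟩ - 0.9574|−⟩

With |ψ⟩ = α|0⟩ + β|1⟩, the Hadamard-basis coefficients are ⟨+|ψ⟩ = (α + β)/√2 and ⟨−|ψ⟩ = (α − β)/√2.
Here α = -0.8811, β = 0.4729: (α + β)/√2 = -0.2886, (α − β)/√2 = -0.9574.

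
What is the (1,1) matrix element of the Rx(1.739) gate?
0.6452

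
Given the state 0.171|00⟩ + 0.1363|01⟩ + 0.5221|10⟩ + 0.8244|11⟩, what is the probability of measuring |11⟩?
0.6796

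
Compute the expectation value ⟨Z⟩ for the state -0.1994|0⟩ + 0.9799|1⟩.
-0.9204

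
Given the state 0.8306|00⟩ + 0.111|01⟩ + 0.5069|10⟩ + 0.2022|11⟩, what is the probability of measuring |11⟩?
0.04088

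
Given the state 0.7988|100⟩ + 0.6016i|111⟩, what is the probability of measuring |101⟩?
0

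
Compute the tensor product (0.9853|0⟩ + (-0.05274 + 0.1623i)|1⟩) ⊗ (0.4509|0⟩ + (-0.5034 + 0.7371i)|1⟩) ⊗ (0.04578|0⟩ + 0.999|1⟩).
0.02034|000⟩ + 0.4438|001⟩ + (-0.02271 + 0.03325i)|010⟩ + (-0.4955 + 0.7255i)|011⟩ + (-0.001089 + 0.00335i)|100⟩ + (-0.02376 + 0.07311i)|101⟩ + (-0.004261 - 0.00552i)|110⟩ + (-0.09299 - 0.1205i)|111⟩

amp(|b₁b₂…⟩) = product of the factor amplitudes for bits b₁, b₂, …; only kets whose every factor amplitude is nonzero survive.
|000⟩: (0.9853)(0.4509)(0.04578) = 0.02034
|001⟩: (0.9853)(0.4509)(0.999) = 0.4438
|010⟩: (0.9853)(-0.5034 + 0.7371i)(0.04578) = (-0.02271 + 0.03325i)
|011⟩: (0.9853)(-0.5034 + 0.7371i)(0.999) = (-0.4955 + 0.7255i)
|100⟩: (-0.05274 + 0.1623i)(0.4509)(0.04578) = (-0.001089 + 0.00335i)
|101⟩: (-0.05274 + 0.1623i)(0.4509)(0.999) = (-0.02376 + 0.07311i)
|110⟩: (-0.05274 + 0.1623i)(-0.5034 + 0.7371i)(0.04578) = (-0.004261 - 0.00552i)
|111⟩: (-0.05274 + 0.1623i)(-0.5034 + 0.7371i)(0.999) = (-0.09299 - 0.1205i)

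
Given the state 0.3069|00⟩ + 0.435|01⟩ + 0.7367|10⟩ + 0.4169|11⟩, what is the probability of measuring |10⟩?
0.5427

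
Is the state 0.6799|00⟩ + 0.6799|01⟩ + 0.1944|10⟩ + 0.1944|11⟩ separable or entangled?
Separable

Writing the state as a|00⟩ + b|01⟩ + c|10⟩ + d|11⟩, it is a product state iff ad − bc = 0.
Here (a, b, c, d) = (0.6799, 0.6799, 0.1944, 0.1944): ad − bc = (0.6799)(0.1944) − (0.6799)(0.1944) = 0, so the state is separable.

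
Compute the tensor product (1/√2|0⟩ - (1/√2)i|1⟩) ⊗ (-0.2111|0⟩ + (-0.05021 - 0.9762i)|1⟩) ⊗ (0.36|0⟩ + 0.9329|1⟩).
-0.05374|000⟩ - 0.1393|001⟩ + (-0.01278 - 0.2485i)|010⟩ + (-0.03312 - 0.644i)|011⟩ + 0.05374i|100⟩ + 0.1393i|101⟩ + (-0.2485 + 0.01278i)|110⟩ + (-0.644 + 0.03312i)|111⟩

amp(|b₁b₂…⟩) = product of the factor amplitudes for bits b₁, b₂, …; only kets whose every factor amplitude is nonzero survive.
|000⟩: (1/√2)(-0.2111)(0.36) = -0.05374
|001⟩: (1/√2)(-0.2111)(0.9329) = -0.1393
|010⟩: (1/√2)(-0.05021 - 0.9762i)(0.36) = (-0.01278 - 0.2485i)
|011⟩: (1/√2)(-0.05021 - 0.9762i)(0.9329) = (-0.03312 - 0.644i)
|100⟩: (-(1/√2)i)(-0.2111)(0.36) = 0.05374i
|101⟩: (-(1/√2)i)(-0.2111)(0.9329) = 0.1393i
|110⟩: (-(1/√2)i)(-0.05021 - 0.9762i)(0.36) = (-0.2485 + 0.01278i)
|111⟩: (-(1/√2)i)(-0.05021 - 0.9762i)(0.9329) = (-0.644 + 0.03312i)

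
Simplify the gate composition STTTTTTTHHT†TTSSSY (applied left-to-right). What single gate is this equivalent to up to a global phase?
Y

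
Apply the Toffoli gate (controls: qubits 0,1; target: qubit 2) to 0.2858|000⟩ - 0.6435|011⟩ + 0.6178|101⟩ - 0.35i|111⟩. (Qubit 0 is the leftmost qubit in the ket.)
0.2858|000⟩ - 0.6435|011⟩ + 0.6178|101⟩ - 0.35i|110⟩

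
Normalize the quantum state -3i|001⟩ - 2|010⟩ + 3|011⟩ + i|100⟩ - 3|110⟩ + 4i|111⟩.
-0.433i|001⟩ - 0.2887|010⟩ + 0.433|011⟩ + 0.1443i|100⟩ - 0.433|110⟩ + (1/√3)i|111⟩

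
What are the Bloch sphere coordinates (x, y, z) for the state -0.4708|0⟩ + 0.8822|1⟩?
(-0.8307, 0, -0.5566)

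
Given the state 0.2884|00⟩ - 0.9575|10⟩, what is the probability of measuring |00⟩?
0.08317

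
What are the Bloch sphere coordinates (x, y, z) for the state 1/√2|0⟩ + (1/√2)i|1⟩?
(0, 1, 0)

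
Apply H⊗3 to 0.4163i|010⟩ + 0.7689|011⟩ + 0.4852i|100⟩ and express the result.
(0.2718 + 0.3187i)|000⟩ + (-0.2718 + 0.3187i)|001⟩ + (-0.2718 + 0.02436i)|010⟩ + (0.2718 + 0.02436i)|011⟩ + (0.2718 - 0.02436i)|100⟩ + (-0.2718 - 0.02436i)|101⟩ + (-0.2718 - 0.3187i)|110⟩ + (0.2718 - 0.3187i)|111⟩

H⊗3 gives amp(|y⟩) = (1/2√2) Σ_x (−1)^(x·y) amp(|x⟩), where x·y is the number of positions in which both x and y have a 1.
|000⟩: (0.4163i + 0.7689 + 0.4852i)/(2√2) = (0.2718 + 0.3187i)
|001⟩: (0.4163i - 0.7689 + 0.4852i)/(2√2) = (-0.2718 + 0.3187i)
|010⟩: (-0.4163i - 0.7689 + 0.4852i)/(2√2) = (-0.2718 + 0.02436i)
|011⟩: (-0.4163i + 0.7689 + 0.4852i)/(2√2) = (0.2718 + 0.02436i)
|100⟩: (0.4163i + 0.7689 - 0.4852i)/(2√2) = (0.2718 - 0.02436i)
|101⟩: (0.4163i - 0.7689 - 0.4852i)/(2√2) = (-0.2718 - 0.02436i)
|110⟩: (-0.4163i - 0.7689 - 0.4852i)/(2√2) = (-0.2718 - 0.3187i)
|111⟩: (-0.4163i + 0.7689 - 0.4852i)/(2√2) = (0.2718 - 0.3187i)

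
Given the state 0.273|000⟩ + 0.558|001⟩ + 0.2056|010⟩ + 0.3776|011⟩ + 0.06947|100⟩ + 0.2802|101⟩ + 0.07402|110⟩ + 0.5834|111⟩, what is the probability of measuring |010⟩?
0.04227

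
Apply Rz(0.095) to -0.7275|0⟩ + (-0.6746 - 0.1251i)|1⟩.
(-0.7267 + 0.03454i)|0⟩ + (-0.6679 - 0.157i)|1⟩

Rz(0.095) = [[e^(−iθ/2), 0], [0, e^(iθ/2)]] with e^(±iθ/2) = cos(θ/2) ± i·sin(θ/2); θ = 0.095, cos(θ/2) ≈ 0.998872, sin(θ/2) ≈ 0.0474821.
With a = amp(|0⟩) = -0.7275 and b = amp(|1⟩) = (-0.6746 - 0.1251i):
new amp(|0⟩) = (0.998872 - 0.0474821i)·a = (-0.7267 + 0.03454i)
new amp(|1⟩) = (0.998872 + 0.0474821i)·b = (-0.6679 - 0.157i)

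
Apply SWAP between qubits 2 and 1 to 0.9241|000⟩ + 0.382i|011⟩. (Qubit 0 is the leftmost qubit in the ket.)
0.9241|000⟩ + 0.382i|011⟩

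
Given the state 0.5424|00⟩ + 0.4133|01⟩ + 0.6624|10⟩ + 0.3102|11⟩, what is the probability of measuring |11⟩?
0.09622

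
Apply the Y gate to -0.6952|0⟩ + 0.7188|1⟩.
-0.7188i|0⟩ - 0.6952i|1⟩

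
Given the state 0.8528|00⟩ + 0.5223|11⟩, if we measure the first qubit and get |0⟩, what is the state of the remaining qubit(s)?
|0⟩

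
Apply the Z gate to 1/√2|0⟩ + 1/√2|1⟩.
1/√2|0⟩ - 1/√2|1⟩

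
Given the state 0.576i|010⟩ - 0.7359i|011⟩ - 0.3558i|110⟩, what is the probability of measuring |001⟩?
0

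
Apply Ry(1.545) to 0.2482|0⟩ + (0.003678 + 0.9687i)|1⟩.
(0.1752 - 0.6761i)|0⟩ + (0.1759 + 0.6938i)|1⟩

Ry(1.545) = [[cos(θ/2), −sin(θ/2)], [sin(θ/2), cos(θ/2)]]; θ = 1.545, cos(θ/2) ≈ 0.716168, sin(θ/2) ≈ 0.697928.
With a = amp(|0⟩) = 0.2482 and b = amp(|1⟩) = (0.003678 + 0.9687i):
new amp(|0⟩) = (0.716168)·a + (-0.697928)·b = (0.1752 - 0.6761i)
new amp(|1⟩) = (0.697928)·a + (0.716168)·b = (0.1759 + 0.6938i)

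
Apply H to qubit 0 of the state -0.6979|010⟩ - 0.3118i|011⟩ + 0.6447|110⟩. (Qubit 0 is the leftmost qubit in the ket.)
-0.03762|010⟩ - 0.2205i|011⟩ - 0.9494|110⟩ - 0.2205i|111⟩

H on qubit 0 mixes each pair of kets that differ only in qubit 0: amplitudes (a, b) of (|…0…⟩, |…1…⟩) become ((a + b)/√2, (a − b)/√2). Kets absent from the input have amplitude 0.
(|010⟩, |110⟩): (a, b) = (-0.6979, 0.6447) → (-0.03762, -0.9494)
(|011⟩, |111⟩): (a, b) = (-0.3118i, 0) → (-0.2205i, -0.2205i)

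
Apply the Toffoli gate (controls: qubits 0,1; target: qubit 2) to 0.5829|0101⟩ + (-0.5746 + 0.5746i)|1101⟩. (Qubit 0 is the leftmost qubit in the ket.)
0.5829|0101⟩ + (-0.5746 + 0.5746i)|1111⟩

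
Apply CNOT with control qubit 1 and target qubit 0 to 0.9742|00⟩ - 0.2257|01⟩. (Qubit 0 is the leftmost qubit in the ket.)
0.9742|00⟩ - 0.2257|11⟩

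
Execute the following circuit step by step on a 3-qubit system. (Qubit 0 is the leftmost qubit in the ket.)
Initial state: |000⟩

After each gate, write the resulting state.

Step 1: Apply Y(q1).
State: i|010⟩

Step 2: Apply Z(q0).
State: i|010⟩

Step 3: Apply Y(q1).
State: |000⟩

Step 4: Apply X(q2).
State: |001⟩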